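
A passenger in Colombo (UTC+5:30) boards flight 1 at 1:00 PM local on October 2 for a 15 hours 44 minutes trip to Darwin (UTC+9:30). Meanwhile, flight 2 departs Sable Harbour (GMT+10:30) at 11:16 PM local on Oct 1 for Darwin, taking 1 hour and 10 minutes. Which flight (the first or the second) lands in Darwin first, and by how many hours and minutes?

the second, by 33 hours 18 minutes

Flight 1 in UTC: 1:00 PM − 5:30 = 7:30 AM on Oct 2.
+15 hours 44 minutes → arrive 11:14 PM UTC on Oct 2.
Flight 2 in UTC: 11:16 PM − 10:30 = 12:46 PM on Oct 1.
+1 hour and 10 minutes → arrive 1:56 PM UTC on Oct 1.
Flight 2 lands earlier by 33 hours 18 minutes.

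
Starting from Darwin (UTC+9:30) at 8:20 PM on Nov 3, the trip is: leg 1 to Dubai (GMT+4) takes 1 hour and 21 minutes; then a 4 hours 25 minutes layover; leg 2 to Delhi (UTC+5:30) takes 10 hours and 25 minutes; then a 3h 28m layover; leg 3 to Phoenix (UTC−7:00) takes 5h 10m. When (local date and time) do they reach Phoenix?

Convert departure to UTC: 8:20 PM − 9:30 = 10:50 AM UTC on Nov 3.
Add 1 hour and 21 minutes leg 1 → 12:11 PM UTC.
Add 4 hours and 25 minutes layover in Dubai → 4:36 PM UTC.
Add 10 hours and 25 minutes leg 2 → 3:01 AM UTC (Nov 4).
Add 3 hours 28 minutes layover in Delhi → 6:29 AM UTC.
Add 5 hours and 10 minutes leg 3 → 11:39 AM UTC.
Phoenix is UTC−7:00, so local arrival = 11:39 AM − 7:00 = 4:39 AM on Nov 4.

4:39 AM on November 4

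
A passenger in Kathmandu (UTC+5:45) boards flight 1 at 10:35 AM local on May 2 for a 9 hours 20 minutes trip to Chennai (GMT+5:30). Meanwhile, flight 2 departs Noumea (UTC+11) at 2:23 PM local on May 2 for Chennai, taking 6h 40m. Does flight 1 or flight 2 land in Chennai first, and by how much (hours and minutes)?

Flight 1 in UTC: 10:35 AM − 5:45 = 4:50 AM on May 2.
+9 hours and 20 minutes → arrive 2:10 PM UTC on May 2.
Flight 2 in UTC: 2:23 PM − 11:00 = 3:23 AM on May 2.
+6 hours and 40 minutes → arrive 10:03 AM UTC on May 2.
Flight 2 lands earlier by 4 hours 7 minutes.

the second, by 4 hours 7 minutes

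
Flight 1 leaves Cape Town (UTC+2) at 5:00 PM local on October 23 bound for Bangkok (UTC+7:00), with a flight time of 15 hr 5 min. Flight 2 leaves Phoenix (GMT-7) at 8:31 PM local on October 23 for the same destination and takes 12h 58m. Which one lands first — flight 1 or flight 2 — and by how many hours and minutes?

Flight 1 in UTC: 5:00 PM − 2:00 = 3:00 PM on Oct 23.
+15 hours 5 minutes → arrive 6:05 AM UTC on Oct 24.
Flight 2 in UTC: 8:31 PM + 7:00 = 3:31 AM on Oct 24.
+12 hours 58 minutes → arrive 4:29 PM UTC on Oct 24.
Flight 1 lands earlier by 10 hours 24 minutes.

the first, by 10 hours 24 minutes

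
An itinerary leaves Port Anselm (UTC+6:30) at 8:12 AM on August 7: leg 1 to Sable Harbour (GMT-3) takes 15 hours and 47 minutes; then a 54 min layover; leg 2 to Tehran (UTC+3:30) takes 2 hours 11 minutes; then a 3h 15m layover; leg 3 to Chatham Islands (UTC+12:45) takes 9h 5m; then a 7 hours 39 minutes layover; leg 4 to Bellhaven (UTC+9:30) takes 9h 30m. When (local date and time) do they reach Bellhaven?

Convert departure to UTC: 8:12 AM − 6:30 = 1:42 AM UTC on Aug 7.
Add 15 hours and 47 minutes leg 1 → 5:29 PM UTC.
Add 54 minutes layover in Sable Harbour → 6:23 PM UTC.
Add 2 hours and 11 minutes leg 2 → 8:34 PM UTC.
Add 3 hours and 15 minutes layover in Tehran → 11:49 PM UTC.
Add 9 hours 5 minutes leg 3 → 8:54 AM UTC (Aug 8).
Add 7 hours and 39 minutes layover in Chatham Islands → 4:33 PM UTC.
Add 9 hours and 30 minutes leg 4 → 2:03 AM UTC (Aug 9).
Bellhaven is UTC+9:30, so local arrival = 2:03 AM + 9:30 = 11:33 AM on Aug 9.

11:33 AM on August 9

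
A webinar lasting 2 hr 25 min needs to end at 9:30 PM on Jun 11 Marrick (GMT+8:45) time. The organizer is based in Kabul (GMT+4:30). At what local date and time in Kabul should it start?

2:50 PM on June 11

Target end time in UTC: 9:30 PM − 8:45 = 12:45 PM on Jun 11.
Subtract 2 hours and 25 minutes → start 10:20 AM UTC on Jun 11.
Kabul is UTC+4:30: 10:20 AM + 4:30 = 2:50 PM on Jun 11.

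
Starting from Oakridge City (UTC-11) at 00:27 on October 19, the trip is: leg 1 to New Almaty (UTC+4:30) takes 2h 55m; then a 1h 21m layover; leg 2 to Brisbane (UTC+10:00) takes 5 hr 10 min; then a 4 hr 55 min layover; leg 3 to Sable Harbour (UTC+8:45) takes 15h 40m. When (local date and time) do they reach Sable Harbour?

02:13 on October 21

Convert departure to UTC: 00:27 + 11:00 = 11:27 UTC on Oct 19.
Add 2 hours and 55 minutes leg 1 → 14:22 UTC.
Add 1 hour and 21 minutes layover in New Almaty → 15:43 UTC.
Add 5 hours 10 minutes leg 2 → 20:53 UTC.
Add 4 hours 55 minutes layover in Brisbane → 01:48 UTC (Oct 20).
Add 15 hours and 40 minutes leg 3 → 17:28 UTC.
Sable Harbour is UTC+8:45, so local arrival = 17:28 + 8:45 = 02:13 on Oct 21.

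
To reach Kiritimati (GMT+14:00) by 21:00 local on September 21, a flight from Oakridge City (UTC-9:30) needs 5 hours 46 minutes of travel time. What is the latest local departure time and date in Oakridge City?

15:44 on Sep 20

Target arrival in UTC: 21:00 − 14:00 = 07:00 on Sep 21.
Subtract 5 hours 46 minutes → departure 01:14 UTC on Sep 21.
Oakridge City is UTC−9:30: 01:14 − 9:30 = 15:44 on Sep 20.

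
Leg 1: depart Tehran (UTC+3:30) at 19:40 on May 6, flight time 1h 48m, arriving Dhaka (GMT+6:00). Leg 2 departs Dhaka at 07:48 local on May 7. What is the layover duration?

7 hours 50 minutes

Convert departure to UTC: 19:40 − 3:30 = 16:10 UTC on May 6.
Add 1 hour and 48 minutes flight time → 17:58 UTC.
Dhaka is UTC+6:00, so local arrival = 17:58 + 6:00 = 23:58 on May 6.
Layover = 07:48 − 23:58 (+1 day) = 7 hours 50 minutes.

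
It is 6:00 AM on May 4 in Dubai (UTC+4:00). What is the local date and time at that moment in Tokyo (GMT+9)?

In UTC: 6:00 AM − 4:00 = 2:00 AM on May 4.
Tokyo is UTC+9:00: 2:00 AM + 9:00 = 11:00 AM on May 4.

11:00 AM on May 4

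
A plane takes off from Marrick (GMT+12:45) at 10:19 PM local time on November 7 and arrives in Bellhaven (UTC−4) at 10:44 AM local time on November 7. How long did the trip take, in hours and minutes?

Departure in UTC: 10:19 PM − 12:45 = 9:34 AM on Nov 7.
Arrival in UTC: 10:44 AM + 4:00 = 2:44 PM on Nov 7.
Elapsed = 2:44 PM − 9:34 AM = 5 hours 10 minutes.

5 hours 10 minutes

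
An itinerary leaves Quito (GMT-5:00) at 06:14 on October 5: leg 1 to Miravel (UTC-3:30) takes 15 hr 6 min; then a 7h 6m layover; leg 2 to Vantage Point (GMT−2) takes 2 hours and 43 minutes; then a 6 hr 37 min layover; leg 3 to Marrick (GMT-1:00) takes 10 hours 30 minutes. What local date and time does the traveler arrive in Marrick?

04:16 on October 7

Convert departure to UTC: 06:14 + 5:00 = 11:14 UTC on Oct 5.
Add 15 hours and 6 minutes leg 1 → 02:20 UTC (Oct 6).
Add 7 hours and 6 minutes layover in Miravel → 09:26 UTC.
Add 2 hours and 43 minutes leg 2 → 12:09 UTC.
Add 6 hours and 37 minutes layover in Vantage Point → 18:46 UTC.
Add 10 hours 30 minutes leg 3 → 05:16 UTC (Oct 7).
Marrick is UTC−1:00, so local arrival = 05:16 − 1:00 = 04:16 on Oct 7.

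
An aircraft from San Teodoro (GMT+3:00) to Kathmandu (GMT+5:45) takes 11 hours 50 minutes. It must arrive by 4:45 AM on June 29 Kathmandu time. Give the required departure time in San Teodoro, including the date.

2:10 PM on June 28

Target arrival in UTC: 4:45 AM − 5:45 = 11:00 PM on Jun 28.
Subtract 11 hours 50 minutes → departure 11:10 AM UTC on Jun 28.
San Teodoro is UTC+3:00: 11:10 AM + 3:00 = 2:10 PM on Jun 28.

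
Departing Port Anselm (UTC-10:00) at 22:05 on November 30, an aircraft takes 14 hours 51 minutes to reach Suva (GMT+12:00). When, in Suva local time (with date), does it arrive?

Convert departure to UTC: 22:05 + 10:00 = 08:05 UTC on Dec 1.
Add 14 hours and 51 minutes travel time → 22:56 UTC.
Suva is UTC+12:00, so local arrival = 22:56 + 12:00 = 10:56 on Dec 2.

10:56 on December 2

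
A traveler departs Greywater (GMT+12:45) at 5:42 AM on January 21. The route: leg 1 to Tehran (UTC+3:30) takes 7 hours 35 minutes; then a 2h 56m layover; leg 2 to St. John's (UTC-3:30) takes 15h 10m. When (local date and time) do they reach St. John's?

Convert departure to UTC: 5:42 AM − 12:45 = 4:57 PM UTC on Jan 20.
Add 7 hours and 35 minutes leg 1 → 12:32 AM UTC (Jan 21).
Add 2 hours 56 minutes layover in Tehran → 3:28 AM UTC.
Add 15 hours 10 minutes leg 2 → 6:38 PM UTC.
St. John's is UTC−3:30, so local arrival = 6:38 PM − 3:30 = 3:08 PM on Jan 21.

3:08 PM on January 21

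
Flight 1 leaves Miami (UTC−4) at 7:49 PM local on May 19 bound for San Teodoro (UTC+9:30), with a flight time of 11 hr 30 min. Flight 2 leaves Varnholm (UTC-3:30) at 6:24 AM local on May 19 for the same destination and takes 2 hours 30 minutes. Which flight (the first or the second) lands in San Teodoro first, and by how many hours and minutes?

the second, by 22 hours 55 minutes

Flight 1 in UTC: 7:49 PM + 4:00 = 11:49 PM on May 19.
+11 hours 30 minutes → arrive 11:19 AM UTC on May 20.
Flight 2 in UTC: 6:24 AM + 3:30 = 9:54 AM on May 19.
+2 hours and 30 minutes → arrive 12:24 PM UTC on May 19.
Flight 2 lands earlier by 22 hours 55 minutes.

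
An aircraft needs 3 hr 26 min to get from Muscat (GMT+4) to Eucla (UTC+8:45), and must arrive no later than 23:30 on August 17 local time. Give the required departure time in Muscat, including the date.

15:19 on August 17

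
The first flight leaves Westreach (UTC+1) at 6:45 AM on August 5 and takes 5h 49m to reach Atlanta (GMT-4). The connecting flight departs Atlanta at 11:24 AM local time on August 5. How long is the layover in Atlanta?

Convert departure to UTC: 6:45 AM − 1:00 = 5:45 AM UTC on Aug 5.
Add 5 hours and 49 minutes flight time → 11:34 AM UTC.
Atlanta is UTC−4:00, so local arrival = 11:34 AM − 4:00 = 7:34 AM on Aug 5.
Layover = 11:24 AM − 7:34 AM = 3 hours 50 minutes.

3 hours 50 minutes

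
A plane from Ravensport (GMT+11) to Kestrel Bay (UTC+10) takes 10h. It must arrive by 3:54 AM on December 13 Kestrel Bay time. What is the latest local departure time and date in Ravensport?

Target arrival in UTC: 3:54 AM − 10:00 = 5:54 PM on Dec 12.
Subtract 10 hours → departure 7:54 AM UTC on Dec 12.
Ravensport is UTC+11:00: 7:54 AM + 11:00 = 6:54 PM on Dec 12.

6:54 PM on Dec 12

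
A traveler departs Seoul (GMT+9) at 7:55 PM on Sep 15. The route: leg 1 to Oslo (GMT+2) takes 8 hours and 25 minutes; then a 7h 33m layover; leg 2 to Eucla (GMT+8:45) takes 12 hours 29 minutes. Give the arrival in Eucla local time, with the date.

Convert departure to UTC: 7:55 PM − 9:00 = 10:55 AM UTC on Sep 15.
Add 8 hours 25 minutes leg 1 → 7:20 PM UTC.
Add 7 hours and 33 minutes layover in Oslo → 2:53 AM UTC (Sep 16).
Add 12 hours 29 minutes leg 2 → 3:22 PM UTC.
Eucla is UTC+8:45, so local arrival = 3:22 PM + 8:45 = 12:07 AM on Sep 17.

12:07 AM on September 17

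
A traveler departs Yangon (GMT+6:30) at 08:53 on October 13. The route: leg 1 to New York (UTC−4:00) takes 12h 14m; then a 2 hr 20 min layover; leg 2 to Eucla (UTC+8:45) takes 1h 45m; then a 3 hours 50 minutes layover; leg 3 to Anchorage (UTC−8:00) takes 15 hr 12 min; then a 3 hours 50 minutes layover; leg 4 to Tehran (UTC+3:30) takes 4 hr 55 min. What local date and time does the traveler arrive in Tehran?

Convert departure to UTC: 08:53 − 6:30 = 02:23 UTC on Oct 13.
Add 12 hours and 14 minutes leg 1 → 14:37 UTC.
Add 2 hours and 20 minutes layover in New York → 16:57 UTC.
Add 1 hour and 45 minutes leg 2 → 18:42 UTC.
Add 3 hours 50 minutes layover in Eucla → 22:32 UTC.
Add 15 hours and 12 minutes leg 3 → 13:44 UTC (Oct 14).
Add 3 hours 50 minutes layover in Anchorage → 17:34 UTC.
Add 4 hours and 55 minutes leg 4 → 22:29 UTC.
Tehran is UTC+3:30, so local arrival = 22:29 + 3:30 = 01:59 on Oct 15.

01:59 on October 15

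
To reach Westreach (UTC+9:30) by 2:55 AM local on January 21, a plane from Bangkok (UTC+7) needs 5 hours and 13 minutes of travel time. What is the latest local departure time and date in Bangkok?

Target arrival in UTC: 2:55 AM − 9:30 = 5:25 PM on Jan 20.
Subtract 5 hours and 13 minutes → departure 12:12 PM UTC on Jan 20.
Bangkok is UTC+7:00: 12:12 PM + 7:00 = 7:12 PM on Jan 20.

7:12 PM on Jan 20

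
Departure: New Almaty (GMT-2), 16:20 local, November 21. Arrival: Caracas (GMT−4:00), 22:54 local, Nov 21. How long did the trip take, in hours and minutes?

Departure in UTC: 16:20 + 2:00 = 18:20 on Nov 21.
Arrival in UTC: 22:54 + 4:00 = 02:54 on Nov 22.
Elapsed = 02:54 − 18:20 (+1 day) = 8 hours 34 minutes.

8 hours 34 minutes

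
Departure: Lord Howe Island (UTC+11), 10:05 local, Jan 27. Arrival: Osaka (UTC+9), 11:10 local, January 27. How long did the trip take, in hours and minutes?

3 hours 5 minutes

Osaka is 2:00 behind Lord Howe Island.
Clock-face elapsed time (ignoring zones) is 1 hour 5 minutes.
Actual elapsed = 1 hour 5 minutes + 2:00 = 3 hours 5 minutes.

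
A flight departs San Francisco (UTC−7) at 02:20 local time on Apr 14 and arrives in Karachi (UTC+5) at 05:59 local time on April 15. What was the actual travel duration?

Karachi is 12:00 ahead of San Francisco.
Clock-face elapsed time (ignoring zones) is 27 hours 39 minutes.
Actual elapsed = 27 hours 39 minutes − 12:00 = 15 hours 39 minutes.

15 hours 39 minutes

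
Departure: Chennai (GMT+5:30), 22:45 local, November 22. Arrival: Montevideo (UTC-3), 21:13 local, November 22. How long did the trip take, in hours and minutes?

6 hours 58 minutes

Montevideo is 8:30 behind Chennai.
Clock-face elapsed time (ignoring zones) is −1 hour 32 minutes.
Actual elapsed = −1 hour 32 minutes + 8:30 = 6 hours 58 minutes.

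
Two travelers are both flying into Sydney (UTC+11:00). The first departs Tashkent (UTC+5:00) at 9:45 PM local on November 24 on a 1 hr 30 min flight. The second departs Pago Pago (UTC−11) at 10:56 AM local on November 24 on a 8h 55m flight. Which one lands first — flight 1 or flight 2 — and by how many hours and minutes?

the first, by 12 hours 36 minutes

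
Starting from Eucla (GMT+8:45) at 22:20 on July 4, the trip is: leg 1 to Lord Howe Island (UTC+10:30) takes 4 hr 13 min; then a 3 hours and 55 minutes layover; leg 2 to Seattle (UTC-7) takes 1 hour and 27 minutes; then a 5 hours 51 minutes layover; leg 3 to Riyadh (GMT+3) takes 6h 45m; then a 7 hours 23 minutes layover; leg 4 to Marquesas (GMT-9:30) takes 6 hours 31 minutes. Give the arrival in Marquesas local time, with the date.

16:10 on Jul 5

Convert departure to UTC: 22:20 − 8:45 = 13:35 UTC on Jul 4.
Add 4 hours and 13 minutes leg 1 → 17:48 UTC.
Add 3 hours 55 minutes layover in Lord Howe Island → 21:43 UTC.
Add 1 hour 27 minutes leg 2 → 23:10 UTC.
Add 5 hours and 51 minutes layover in Seattle → 05:01 UTC (Jul 5).
Add 6 hours and 45 minutes leg 3 → 11:46 UTC.
Add 7 hours 23 minutes layover in Riyadh → 19:09 UTC.
Add 6 hours and 31 minutes leg 4 → 01:40 UTC (Jul 6).
Marquesas is UTC−9:30, so local arrival = 01:40 − 9:30 = 16:10 on Jul 5.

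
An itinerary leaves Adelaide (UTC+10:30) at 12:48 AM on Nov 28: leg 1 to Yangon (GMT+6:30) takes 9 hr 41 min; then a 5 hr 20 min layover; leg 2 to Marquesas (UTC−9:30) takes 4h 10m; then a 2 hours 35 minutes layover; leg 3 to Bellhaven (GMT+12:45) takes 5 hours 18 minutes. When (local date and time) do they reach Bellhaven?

Convert departure to UTC: 12:48 AM − 10:30 = 2:18 PM UTC on Nov 27.
Add 9 hours and 41 minutes leg 1 → 11:59 PM UTC.
Add 5 hours and 20 minutes layover in Yangon → 5:19 AM UTC (Nov 28).
Add 4 hours 10 minutes leg 2 → 9:29 AM UTC.
Add 2 hours 35 minutes layover in Marquesas → 12:04 PM UTC.
Add 5 hours and 18 minutes leg 3 → 5:22 PM UTC.
Bellhaven is UTC+12:45, so local arrival = 5:22 PM + 12:45 = 6:07 AM on Nov 29.

6:07 AM on November 29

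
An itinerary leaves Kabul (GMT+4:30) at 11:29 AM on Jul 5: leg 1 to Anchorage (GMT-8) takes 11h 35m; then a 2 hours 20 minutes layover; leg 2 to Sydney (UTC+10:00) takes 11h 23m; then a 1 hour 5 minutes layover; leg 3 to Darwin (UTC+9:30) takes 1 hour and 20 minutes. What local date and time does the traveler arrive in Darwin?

Convert departure to UTC: 11:29 AM − 4:30 = 6:59 AM UTC on Jul 5.
Add 11 hours 35 minutes leg 1 → 6:34 PM UTC.
Add 2 hours and 20 minutes layover in Anchorage → 8:54 PM UTC.
Add 11 hours and 23 minutes leg 2 → 8:17 AM UTC (Jul 6).
Add 1 hour and 5 minutes layover in Sydney → 9:22 AM UTC.
Add 1 hour and 20 minutes leg 3 → 10:42 AM UTC.
Darwin is UTC+9:30, so local arrival = 10:42 AM + 9:30 = 8:12 PM on Jul 6.

8:12 PM on July 6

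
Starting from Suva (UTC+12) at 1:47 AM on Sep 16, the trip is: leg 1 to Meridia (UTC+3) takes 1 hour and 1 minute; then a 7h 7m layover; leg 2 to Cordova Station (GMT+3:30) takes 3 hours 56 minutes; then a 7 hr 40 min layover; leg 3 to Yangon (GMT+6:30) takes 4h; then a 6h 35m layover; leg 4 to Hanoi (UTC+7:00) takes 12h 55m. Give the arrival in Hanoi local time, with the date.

Convert departure to UTC: 1:47 AM − 12:00 = 1:47 PM UTC on Sep 15.
Add 1 hour and 1 minute leg 1 → 2:48 PM UTC.
Add 7 hours and 7 minutes layover in Meridia → 9:55 PM UTC.
Add 3 hours and 56 minutes leg 2 → 1:51 AM UTC (Sep 16).
Add 7 hours 40 minutes layover in Cordova Station → 9:31 AM UTC.
Add 4 hours leg 3 → 1:31 PM UTC.
Add 6 hours 35 minutes layover in Yangon → 8:06 PM UTC.
Add 12 hours and 55 minutes leg 4 → 9:01 AM UTC (Sep 17).
Hanoi is UTC+7:00, so local arrival = 9:01 AM + 7:00 = 4:01 PM on Sep 17.

4:01 PM on September 17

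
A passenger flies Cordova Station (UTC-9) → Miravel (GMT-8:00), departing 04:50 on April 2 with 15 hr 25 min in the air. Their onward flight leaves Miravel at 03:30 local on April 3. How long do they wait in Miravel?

6 hours 15 minutes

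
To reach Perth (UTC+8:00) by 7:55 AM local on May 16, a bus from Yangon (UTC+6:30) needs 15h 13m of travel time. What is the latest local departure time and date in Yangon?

Target arrival in UTC: 7:55 AM − 8:00 = 11:55 PM on May 15.
Subtract 15 hours and 13 minutes → departure 8:42 AM UTC on May 15.
Yangon is UTC+6:30: 8:42 AM + 6:30 = 3:12 PM on May 15.

3:12 PM on May 15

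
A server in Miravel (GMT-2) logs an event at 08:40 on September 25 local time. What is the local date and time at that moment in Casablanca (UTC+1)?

In UTC: 08:40 + 2:00 = 10:40 on Sep 25.
Casablanca is UTC+1:00: 10:40 + 1:00 = 11:40 on Sep 25.

11:40 on September 25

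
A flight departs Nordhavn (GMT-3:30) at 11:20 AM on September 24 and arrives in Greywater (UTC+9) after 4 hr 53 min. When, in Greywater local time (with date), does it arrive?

4:43 AM on September 25

Convert departure to UTC: 11:20 AM + 3:30 = 2:50 PM UTC on Sep 24.
Add 4 hours 53 minutes travel time → 7:43 PM UTC.
Greywater is UTC+9:00, so local arrival = 7:43 PM + 9:00 = 4:43 AM on Sep 25.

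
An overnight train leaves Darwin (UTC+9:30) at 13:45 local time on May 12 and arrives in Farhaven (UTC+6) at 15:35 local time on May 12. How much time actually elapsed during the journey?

Farhaven is 3:30 behind Darwin.
Clock-face elapsed time (ignoring zones) is 1 hour 50 minutes.
Actual elapsed = 1 hour 50 minutes + 3:30 = 5 hours 20 minutes.

5 hours 20 minutes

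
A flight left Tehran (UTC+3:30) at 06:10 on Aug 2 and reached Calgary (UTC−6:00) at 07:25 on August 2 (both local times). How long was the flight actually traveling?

10 hours 45 minutes

Calgary is 9:30 behind Tehran.
Clock-face elapsed time (ignoring zones) is 1 hour 15 minutes.
Actual elapsed = 1 hour 15 minutes + 9:30 = 10 hours 45 minutes.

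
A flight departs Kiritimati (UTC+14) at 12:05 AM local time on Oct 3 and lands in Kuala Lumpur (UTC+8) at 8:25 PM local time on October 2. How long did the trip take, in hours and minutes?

2 hours 20 minutes

Kuala Lumpur is 6:00 behind Kiritimati.
Clock-face elapsed time (ignoring zones) is −3 hours 40 minutes.
Actual elapsed = −3 hours 40 minutes + 6:00 = 2 hours 20 minutes.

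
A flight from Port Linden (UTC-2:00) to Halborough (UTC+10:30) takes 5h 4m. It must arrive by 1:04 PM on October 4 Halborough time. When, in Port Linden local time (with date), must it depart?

7:30 PM on October 3

Target arrival in UTC: 1:04 PM − 10:30 = 2:34 AM on Oct 4.
Subtract 5 hours and 4 minutes → departure 9:30 PM UTC on Oct 3.
Port Linden is UTC−2:00: 9:30 PM − 2:00 = 7:30 PM on Oct 3.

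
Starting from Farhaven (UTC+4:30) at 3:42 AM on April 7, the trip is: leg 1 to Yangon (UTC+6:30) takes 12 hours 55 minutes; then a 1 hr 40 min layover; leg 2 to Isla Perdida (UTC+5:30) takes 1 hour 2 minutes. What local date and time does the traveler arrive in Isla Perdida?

8:19 PM on Apr 7

Convert departure to UTC: 3:42 AM − 4:30 = 11:12 PM UTC on Apr 6.
Add 12 hours 55 minutes leg 1 → 12:07 PM UTC (Apr 7).
Add 1 hour and 40 minutes layover in Yangon → 1:47 PM UTC.
Add 1 hour 2 minutes leg 2 → 2:49 PM UTC.
Isla Perdida is UTC+5:30, so local arrival = 2:49 PM + 5:30 = 8:19 PM on Apr 7.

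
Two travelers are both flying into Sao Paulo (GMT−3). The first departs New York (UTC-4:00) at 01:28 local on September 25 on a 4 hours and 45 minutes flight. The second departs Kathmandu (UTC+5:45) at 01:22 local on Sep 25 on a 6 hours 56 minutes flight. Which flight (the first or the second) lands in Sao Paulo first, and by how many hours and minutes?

the second, by 7 hours 40 minutes

Flight 1 in UTC: 01:28 + 4:00 = 05:28 on Sep 25.
+4 hours 45 minutes → arrive 10:13 UTC on Sep 25.
Flight 2 in UTC: 01:22 − 5:45 = 19:37 on Sep 24.
+6 hours and 56 minutes → arrive 02:33 UTC on Sep 25.
Flight 2 lands earlier by 7 hours 40 minutes.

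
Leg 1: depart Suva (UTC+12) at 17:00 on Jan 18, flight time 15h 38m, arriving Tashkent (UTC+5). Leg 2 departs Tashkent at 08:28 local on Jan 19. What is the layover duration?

6 hours 50 minutes

Convert departure to UTC: 17:00 − 12:00 = 05:00 UTC on Jan 18.
Add 15 hours and 38 minutes flight time → 20:38 UTC.
Tashkent is UTC+5:00, so local arrival = 20:38 + 5:00 = 01:38 on Jan 19.
Layover = 08:28 − 01:38 = 6 hours 50 minutes.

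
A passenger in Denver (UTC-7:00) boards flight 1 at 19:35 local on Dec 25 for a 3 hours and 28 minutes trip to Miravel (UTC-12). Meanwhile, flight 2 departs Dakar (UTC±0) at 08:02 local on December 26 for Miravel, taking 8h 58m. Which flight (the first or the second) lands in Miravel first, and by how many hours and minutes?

the first, by 10 hours 57 minutes

Flight 1 in UTC: 19:35 + 7:00 = 02:35 on Dec 26.
+3 hours and 28 minutes → arrive 06:03 UTC on Dec 26.
Flight 2 departs at 08:02 UTC (Dec 26).
+8 hours and 58 minutes → arrive 17:00 UTC on Dec 26.
Flight 1 lands earlier by 10 hours 57 minutes.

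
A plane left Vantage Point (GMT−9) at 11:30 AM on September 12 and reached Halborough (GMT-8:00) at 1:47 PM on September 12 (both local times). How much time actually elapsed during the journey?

Halborough is 1:00 ahead of Vantage Point.
Clock-face elapsed time (ignoring zones) is 2 hours 17 minutes.
Actual elapsed = 2 hours 17 minutes − 1:00 = 1 hour 17 minutes.

1 hour 17 minutes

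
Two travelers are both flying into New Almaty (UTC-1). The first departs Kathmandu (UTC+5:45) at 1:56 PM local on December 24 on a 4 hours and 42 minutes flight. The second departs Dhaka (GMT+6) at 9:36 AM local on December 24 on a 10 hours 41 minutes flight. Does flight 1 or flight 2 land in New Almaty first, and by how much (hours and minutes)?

the first, by 1 hour 24 minutes

Flight 1 in UTC: 1:56 PM − 5:45 = 8:11 AM on Dec 24.
+4 hours and 42 minutes → arrive 12:53 PM UTC on Dec 24.
Flight 2 in UTC: 9:36 AM − 6:00 = 3:36 AM on Dec 24.
+10 hours 41 minutes → arrive 2:17 PM UTC on Dec 24.
Flight 1 lands earlier by 1 hour 24 minutes.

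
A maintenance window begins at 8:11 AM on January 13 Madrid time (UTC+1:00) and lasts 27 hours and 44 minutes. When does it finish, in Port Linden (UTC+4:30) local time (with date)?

Convert start to UTC: 8:11 AM − 1:00 = 7:11 AM UTC on Jan 13.
Add 27 hours and 44 minutes duration → 10:55 AM UTC (Jan 14).
Port Linden is UTC+4:30, so local end time = 10:55 AM + 4:30 = 3:25 PM on Jan 14.

3:25 PM on January 14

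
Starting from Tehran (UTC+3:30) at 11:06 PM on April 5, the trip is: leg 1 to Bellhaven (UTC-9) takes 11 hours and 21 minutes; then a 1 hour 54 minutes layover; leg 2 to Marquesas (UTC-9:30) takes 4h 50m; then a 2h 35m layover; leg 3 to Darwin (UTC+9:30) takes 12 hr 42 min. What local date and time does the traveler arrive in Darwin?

Convert departure to UTC: 11:06 PM − 3:30 = 7:36 PM UTC on Apr 5.
Add 11 hours and 21 minutes leg 1 → 6:57 AM UTC (Apr 6).
Add 1 hour and 54 minutes layover in Bellhaven → 8:51 AM UTC.
Add 4 hours 50 minutes leg 2 → 1:41 PM UTC.
Add 2 hours 35 minutes layover in Marquesas → 4:16 PM UTC.
Add 12 hours 42 minutes leg 3 → 4:58 AM UTC (Apr 7).
Darwin is UTC+9:30, so local arrival = 4:58 AM + 9:30 = 2:28 PM on Apr 7.

2:28 PM on April 7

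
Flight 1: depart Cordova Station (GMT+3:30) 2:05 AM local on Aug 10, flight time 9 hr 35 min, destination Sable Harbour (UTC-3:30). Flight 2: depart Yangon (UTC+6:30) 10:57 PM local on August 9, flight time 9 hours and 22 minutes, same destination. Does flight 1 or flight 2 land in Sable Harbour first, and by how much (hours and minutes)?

Flight 1 in UTC: 2:05 AM − 3:30 = 10:35 PM on Aug 9.
+9 hours 35 minutes → arrive 8:10 AM UTC on Aug 10.
Flight 2 in UTC: 10:57 PM − 6:30 = 4:27 PM on Aug 9.
+9 hours and 22 minutes → arrive 1:49 AM UTC on Aug 10.
Flight 2 lands earlier by 6 hours 21 minutes.

the second, by 6 hours 21 minutes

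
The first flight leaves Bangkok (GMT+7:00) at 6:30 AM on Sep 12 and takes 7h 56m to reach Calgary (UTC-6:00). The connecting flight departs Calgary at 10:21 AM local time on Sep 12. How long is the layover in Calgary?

8 hours 55 minutes

Convert departure to UTC: 6:30 AM − 7:00 = 11:30 PM UTC on Sep 11.
Add 7 hours and 56 minutes flight time → 7:26 AM UTC (Sep 12).
Calgary is UTC−6:00, so local arrival = 7:26 AM − 6:00 = 1:26 AM on Sep 12.
Layover = 10:21 AM − 1:26 AM = 8 hours 55 minutes.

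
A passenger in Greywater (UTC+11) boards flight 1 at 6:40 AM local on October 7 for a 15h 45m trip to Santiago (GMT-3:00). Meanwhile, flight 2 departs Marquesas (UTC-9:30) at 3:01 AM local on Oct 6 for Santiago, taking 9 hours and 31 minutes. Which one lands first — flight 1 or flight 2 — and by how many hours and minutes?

Flight 1 in UTC: 6:40 AM − 11:00 = 7:40 PM on Oct 6.
+15 hours 45 minutes → arrive 11:25 AM UTC on Oct 7.
Flight 2 in UTC: 3:01 AM + 9:30 = 12:31 PM on Oct 6.
+9 hours 31 minutes → arrive 10:02 PM UTC on Oct 6.
Flight 2 lands earlier by 13 hours 23 minutes.

the second, by 13 hours 23 minutes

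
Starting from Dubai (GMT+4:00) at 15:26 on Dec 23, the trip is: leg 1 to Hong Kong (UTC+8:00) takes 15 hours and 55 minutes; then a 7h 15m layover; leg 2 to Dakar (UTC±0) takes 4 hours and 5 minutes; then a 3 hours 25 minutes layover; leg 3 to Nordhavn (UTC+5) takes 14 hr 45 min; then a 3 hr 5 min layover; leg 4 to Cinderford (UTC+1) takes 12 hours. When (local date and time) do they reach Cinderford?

00:56 on December 26

Convert departure to UTC: 15:26 − 4:00 = 11:26 UTC on Dec 23.
Add 15 hours and 55 minutes leg 1 → 03:21 UTC (Dec 24).
Add 7 hours and 15 minutes layover in Hong Kong → 10:36 UTC.
Add 4 hours 5 minutes leg 2 → 14:41 UTC.
Add 3 hours and 25 minutes layover in Dakar → 18:06 UTC.
Add 14 hours and 45 minutes leg 3 → 08:51 UTC (Dec 25).
Add 3 hours and 5 minutes layover in Nordhavn → 11:56 UTC.
Add 12 hours leg 4 → 23:56 UTC.
Cinderford is UTC+1:00, so local arrival = 23:56 + 1:00 = 00:56 on Dec 26.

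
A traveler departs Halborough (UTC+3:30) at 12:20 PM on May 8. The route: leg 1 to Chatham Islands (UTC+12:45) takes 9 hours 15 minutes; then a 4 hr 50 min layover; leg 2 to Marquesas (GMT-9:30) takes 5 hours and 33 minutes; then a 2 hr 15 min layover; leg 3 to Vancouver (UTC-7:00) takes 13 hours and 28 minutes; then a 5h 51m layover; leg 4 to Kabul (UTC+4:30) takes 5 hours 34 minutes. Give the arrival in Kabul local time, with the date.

12:06 PM on May 10

Convert departure to UTC: 12:20 PM − 3:30 = 8:50 AM UTC on May 8.
Add 9 hours and 15 minutes leg 1 → 6:05 PM UTC.
Add 4 hours 50 minutes layover in Chatham Islands → 10:55 PM UTC.
Add 5 hours 33 minutes leg 2 → 4:28 AM UTC (May 9).
Add 2 hours 15 minutes layover in Marquesas → 6:43 AM UTC.
Add 13 hours and 28 minutes leg 3 → 8:11 PM UTC.
Add 5 hours and 51 minutes layover in Vancouver → 2:02 AM UTC (May 10).
Add 5 hours and 34 minutes leg 4 → 7:36 AM UTC.
Kabul is UTC+4:30, so local arrival = 7:36 AM + 4:30 = 12:06 PM on May 10.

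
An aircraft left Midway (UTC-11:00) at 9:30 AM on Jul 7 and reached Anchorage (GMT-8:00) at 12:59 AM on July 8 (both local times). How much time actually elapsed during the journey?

12 hours 29 minutes

Departure in UTC: 9:30 AM + 11:00 = 8:30 PM on Jul 7.
Arrival in UTC: 12:59 AM + 8:00 = 8:59 AM on Jul 8.
Elapsed = 8:59 AM − 8:30 PM (+1 day) = 12 hours 29 minutes.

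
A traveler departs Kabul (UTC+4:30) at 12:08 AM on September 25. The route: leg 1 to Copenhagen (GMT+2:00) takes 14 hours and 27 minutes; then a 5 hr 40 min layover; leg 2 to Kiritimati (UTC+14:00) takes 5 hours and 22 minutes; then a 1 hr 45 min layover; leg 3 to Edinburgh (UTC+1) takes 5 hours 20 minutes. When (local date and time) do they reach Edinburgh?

5:12 AM on September 26

Convert departure to UTC: 12:08 AM − 4:30 = 7:38 PM UTC on Sep 24.
Add 14 hours and 27 minutes leg 1 → 10:05 AM UTC (Sep 25).
Add 5 hours and 40 minutes layover in Copenhagen → 3:45 PM UTC.
Add 5 hours and 22 minutes leg 2 → 9:07 PM UTC.
Add 1 hour 45 minutes layover in Kiritimati → 10:52 PM UTC.
Add 5 hours and 20 minutes leg 3 → 4:12 AM UTC (Sep 26).
Edinburgh is UTC+1:00, so local arrival = 4:12 AM + 1:00 = 5:12 AM on Sep 26.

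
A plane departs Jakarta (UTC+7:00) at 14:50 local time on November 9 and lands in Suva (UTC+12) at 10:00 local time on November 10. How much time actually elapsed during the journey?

14 hours 10 minutes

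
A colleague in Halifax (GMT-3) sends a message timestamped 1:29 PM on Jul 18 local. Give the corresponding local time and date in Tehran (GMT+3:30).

Tehran is 6:30 ahead of Halifax.
Shift by the zone difference: 1:29 PM + 6:30 = 7:59 PM on Jul 18 in Tehran.

7:59 PM on Jul 18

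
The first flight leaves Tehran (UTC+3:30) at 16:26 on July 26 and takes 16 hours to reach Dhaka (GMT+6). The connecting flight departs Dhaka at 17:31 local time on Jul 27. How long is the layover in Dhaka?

6 hours 35 minutes

Convert departure to UTC: 16:26 − 3:30 = 12:56 UTC on Jul 26.
Add 16 hours flight time → 04:56 UTC (Jul 27).
Dhaka is UTC+6:00, so local arrival = 04:56 + 6:00 = 10:56 on Jul 27.
Layover = 17:31 − 10:56 = 6 hours 35 minutes.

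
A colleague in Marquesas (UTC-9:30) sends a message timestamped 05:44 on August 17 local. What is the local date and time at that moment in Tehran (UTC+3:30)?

18:44 on Aug 17

In UTC: 05:44 + 9:30 = 15:14 on Aug 17.
Tehran is UTC+3:30: 15:14 + 3:30 = 18:44 on Aug 17.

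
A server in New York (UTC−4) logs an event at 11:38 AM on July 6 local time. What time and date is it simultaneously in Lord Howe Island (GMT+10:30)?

2:08 AM on Jul 7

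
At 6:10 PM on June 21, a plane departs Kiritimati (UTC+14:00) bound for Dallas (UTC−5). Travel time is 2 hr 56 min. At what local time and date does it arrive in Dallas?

2:06 AM on Jun 21

Convert departure to UTC: 6:10 PM − 14:00 = 4:10 AM UTC on Jun 21.
Add 2 hours 56 minutes travel time → 7:06 AM UTC.
Dallas is UTC−5:00, so local arrival = 7:06 AM − 5:00 = 2:06 AM on Jun 21.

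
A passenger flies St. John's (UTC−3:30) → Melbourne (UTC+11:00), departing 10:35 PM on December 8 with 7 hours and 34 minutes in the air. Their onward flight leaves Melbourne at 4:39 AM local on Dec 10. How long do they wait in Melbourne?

8 hours

Convert departure to UTC: 10:35 PM + 3:30 = 2:05 AM UTC on Dec 9.
Add 7 hours and 34 minutes flight time → 9:39 AM UTC.
Melbourne is UTC+11:00, so local arrival = 9:39 AM + 11:00 = 8:39 PM on Dec 9.
Layover = 4:39 AM − 8:39 PM (+1 day) = 8 hours.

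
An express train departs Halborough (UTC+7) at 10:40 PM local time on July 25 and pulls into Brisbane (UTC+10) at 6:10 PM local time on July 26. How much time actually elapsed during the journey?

Departure in UTC: 10:40 PM − 7:00 = 3:40 PM on Jul 25.
Arrival in UTC: 6:10 PM − 10:00 = 8:10 AM on Jul 26.
Elapsed = 8:10 AM − 3:40 PM (+1 day) = 16 hours 30 minutes.

16 hours 30 minutes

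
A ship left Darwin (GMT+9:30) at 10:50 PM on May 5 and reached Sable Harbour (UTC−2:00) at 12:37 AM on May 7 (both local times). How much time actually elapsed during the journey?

37 hours 17 minutes

Sable Harbour is 11:30 behind Darwin.
Clock-face elapsed time (ignoring zones) is 25 hours 47 minutes.
Actual elapsed = 25 hours 47 minutes + 11:30 = 37 hours 17 minutes.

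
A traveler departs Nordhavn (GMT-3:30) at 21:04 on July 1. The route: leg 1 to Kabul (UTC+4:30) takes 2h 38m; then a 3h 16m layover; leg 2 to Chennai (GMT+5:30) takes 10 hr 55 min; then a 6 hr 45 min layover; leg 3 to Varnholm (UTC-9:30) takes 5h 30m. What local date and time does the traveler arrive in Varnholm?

Convert departure to UTC: 21:04 + 3:30 = 00:34 UTC on Jul 2.
Add 2 hours 38 minutes leg 1 → 03:12 UTC.
Add 3 hours and 16 minutes layover in Kabul → 06:28 UTC.
Add 10 hours and 55 minutes leg 2 → 17:23 UTC.
Add 6 hours and 45 minutes layover in Chennai → 00:08 UTC (Jul 3).
Add 5 hours and 30 minutes leg 3 → 05:38 UTC.
Varnholm is UTC−9:30, so local arrival = 05:38 − 9:30 = 20:08 on Jul 2.

20:08 on Jul 2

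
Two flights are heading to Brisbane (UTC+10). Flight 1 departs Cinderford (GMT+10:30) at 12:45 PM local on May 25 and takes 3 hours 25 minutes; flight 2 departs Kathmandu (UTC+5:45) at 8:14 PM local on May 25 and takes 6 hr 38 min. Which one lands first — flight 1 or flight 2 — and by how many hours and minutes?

the first, by 15 hours 27 minutes

Flight 1 in UTC: 12:45 PM − 10:30 = 2:15 AM on May 25.
+3 hours and 25 minutes → arrive 5:40 AM UTC on May 25.
Flight 2 in UTC: 8:14 PM − 5:45 = 2:29 PM on May 25.
+6 hours 38 minutes → arrive 9:07 PM UTC on May 25.
Flight 1 lands earlier by 15 hours 27 minutes.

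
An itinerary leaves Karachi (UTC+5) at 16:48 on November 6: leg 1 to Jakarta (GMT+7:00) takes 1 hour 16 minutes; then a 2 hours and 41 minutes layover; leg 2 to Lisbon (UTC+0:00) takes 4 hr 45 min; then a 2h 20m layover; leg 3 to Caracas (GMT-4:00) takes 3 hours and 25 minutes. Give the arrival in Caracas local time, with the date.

Convert departure to UTC: 16:48 − 5:00 = 11:48 UTC on Nov 6.
Add 1 hour 16 minutes leg 1 → 13:04 UTC.
Add 2 hours 41 minutes layover in Jakarta → 15:45 UTC.
Add 4 hours and 45 minutes leg 2 → 20:30 UTC.
Add 2 hours and 20 minutes layover in Lisbon → 22:50 UTC.
Add 3 hours and 25 minutes leg 3 → 02:15 UTC (Nov 7).
Caracas is UTC−4:00, so local arrival = 02:15 − 4:00 = 22:15 on Nov 6.

22:15 on Nov 6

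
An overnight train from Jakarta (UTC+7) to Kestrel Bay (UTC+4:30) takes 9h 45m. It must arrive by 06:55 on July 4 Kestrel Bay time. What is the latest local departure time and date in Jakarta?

23:40 on July 3

Target arrival in UTC: 06:55 − 4:30 = 02:25 on Jul 4.
Subtract 9 hours 45 minutes → departure 16:40 UTC on Jul 3.
Jakarta is UTC+7:00: 16:40 + 7:00 = 23:40 on Jul 3.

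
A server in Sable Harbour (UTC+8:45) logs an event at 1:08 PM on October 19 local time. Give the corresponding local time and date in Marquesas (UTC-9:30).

In UTC: 1:08 PM − 8:45 = 4:23 AM on Oct 19.
Marquesas is UTC−9:30: 4:23 AM − 9:30 = 6:53 PM on Oct 18.

6:53 PM on October 18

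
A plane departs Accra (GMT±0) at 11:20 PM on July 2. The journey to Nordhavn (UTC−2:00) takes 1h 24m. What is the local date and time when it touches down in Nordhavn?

10:44 PM on Jul 2

Accra is at UTC+0, so departure is already 11:20 PM UTC on Jul 2.
Add 1 hour and 24 minutes travel time → 12:44 AM UTC (Jul 3).
Nordhavn is UTC−2:00, so local arrival = 12:44 AM − 2:00 = 10:44 PM on Jul 2.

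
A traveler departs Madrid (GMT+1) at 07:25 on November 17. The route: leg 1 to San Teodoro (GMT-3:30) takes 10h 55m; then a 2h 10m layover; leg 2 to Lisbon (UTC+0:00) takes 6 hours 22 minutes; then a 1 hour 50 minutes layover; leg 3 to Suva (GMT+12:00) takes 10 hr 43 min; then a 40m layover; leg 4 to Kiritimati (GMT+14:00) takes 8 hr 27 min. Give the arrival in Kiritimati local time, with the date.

Convert departure to UTC: 07:25 − 1:00 = 06:25 UTC on Nov 17.
Add 10 hours 55 minutes leg 1 → 17:20 UTC.
Add 2 hours 10 minutes layover in San Teodoro → 19:30 UTC.
Add 6 hours and 22 minutes leg 2 → 01:52 UTC (Nov 18).
Add 1 hour and 50 minutes layover in Lisbon → 03:42 UTC.
Add 10 hours 43 minutes leg 3 → 14:25 UTC.
Add 40 minutes layover in Suva → 15:05 UTC.
Add 8 hours and 27 minutes leg 4 → 23:32 UTC.
Kiritimati is UTC+14:00, so local arrival = 23:32 + 14:00 = 13:32 on Nov 19.

13:32 on Nov 19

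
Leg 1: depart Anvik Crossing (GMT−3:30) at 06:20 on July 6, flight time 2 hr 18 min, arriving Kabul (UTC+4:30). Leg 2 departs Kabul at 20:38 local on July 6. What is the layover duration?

4 hours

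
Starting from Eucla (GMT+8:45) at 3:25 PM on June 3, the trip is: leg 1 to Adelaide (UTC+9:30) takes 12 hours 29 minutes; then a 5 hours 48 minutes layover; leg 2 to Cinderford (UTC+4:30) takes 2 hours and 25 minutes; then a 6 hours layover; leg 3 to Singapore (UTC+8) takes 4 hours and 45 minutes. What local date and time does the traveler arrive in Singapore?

10:07 PM on June 4

Convert departure to UTC: 3:25 PM − 8:45 = 6:40 AM UTC on Jun 3.
Add 12 hours 29 minutes leg 1 → 7:09 PM UTC.
Add 5 hours 48 minutes layover in Adelaide → 12:57 AM UTC (Jun 4).
Add 2 hours 25 minutes leg 2 → 3:22 AM UTC.
Add 6 hours layover in Cinderford → 9:22 AM UTC.
Add 4 hours 45 minutes leg 3 → 2:07 PM UTC.
Singapore is UTC+8:00, so local arrival = 2:07 PM + 8:00 = 10:07 PM on Jun 4.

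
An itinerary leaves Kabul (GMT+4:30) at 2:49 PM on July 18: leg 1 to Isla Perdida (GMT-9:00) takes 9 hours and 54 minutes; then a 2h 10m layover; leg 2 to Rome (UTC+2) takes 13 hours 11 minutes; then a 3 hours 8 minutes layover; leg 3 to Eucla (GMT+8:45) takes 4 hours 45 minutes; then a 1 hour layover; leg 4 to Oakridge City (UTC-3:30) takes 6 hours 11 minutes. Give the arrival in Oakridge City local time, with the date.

11:08 PM on Jul 19

Convert departure to UTC: 2:49 PM − 4:30 = 10:19 AM UTC on Jul 18.
Add 9 hours 54 minutes leg 1 → 8:13 PM UTC.
Add 2 hours and 10 minutes layover in Isla Perdida → 10:23 PM UTC.
Add 13 hours and 11 minutes leg 2 → 11:34 AM UTC (Jul 19).
Add 3 hours and 8 minutes layover in Rome → 2:42 PM UTC.
Add 4 hours 45 minutes leg 3 → 7:27 PM UTC.
Add 1 hour layover in Eucla → 8:27 PM UTC.
Add 6 hours 11 minutes leg 4 → 2:38 AM UTC (Jul 20).
Oakridge City is UTC−3:30, so local arrival = 2:38 AM − 3:30 = 11:08 PM on Jul 19.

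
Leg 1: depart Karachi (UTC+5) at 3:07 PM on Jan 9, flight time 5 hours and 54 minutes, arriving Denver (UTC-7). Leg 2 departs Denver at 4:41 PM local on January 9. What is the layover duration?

Convert departure to UTC: 3:07 PM − 5:00 = 10:07 AM UTC on Jan 9.
Add 5 hours 54 minutes flight time → 4:01 PM UTC.
Denver is UTC−7:00, so local arrival = 4:01 PM − 7:00 = 9:01 AM on Jan 9.
Layover = 4:41 PM − 9:01 AM = 7 hours 40 minutes.

7 hours 40 minutes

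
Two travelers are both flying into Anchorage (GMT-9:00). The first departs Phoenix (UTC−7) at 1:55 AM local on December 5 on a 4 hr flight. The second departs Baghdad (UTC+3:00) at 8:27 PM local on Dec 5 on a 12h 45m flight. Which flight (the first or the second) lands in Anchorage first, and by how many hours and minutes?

the first, by 17 hours 17 minutes

Flight 1 in UTC: 1:55 AM + 7:00 = 8:55 AM on Dec 5.
+4 hours → arrive 12:55 PM UTC on Dec 5.
Flight 2 in UTC: 8:27 PM − 3:00 = 5:27 PM on Dec 5.
+12 hours 45 minutes → arrive 6:12 AM UTC on Dec 6.
Flight 1 lands earlier by 17 hours 17 minutes.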